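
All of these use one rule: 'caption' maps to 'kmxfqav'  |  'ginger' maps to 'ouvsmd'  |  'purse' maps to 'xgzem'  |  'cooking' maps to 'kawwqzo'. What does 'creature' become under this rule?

kdmmbgzq

Shifts by position in caption: pos 0: c→k (+8), pos 1: a→m (+12), pos 2: p→x (+8), pos 3: t→f (+12) — repeating every 2. It's a Vigenère-style cipher with numeric key [8,12]: position i shifts by key[i mod 2].
For creature: c+8=k, r+12=d, e+8=m, a+12=m, t+8=b, u+12=g, r+8=z, e+12=q.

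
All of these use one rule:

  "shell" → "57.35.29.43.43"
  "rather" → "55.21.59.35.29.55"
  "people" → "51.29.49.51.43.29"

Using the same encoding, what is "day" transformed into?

27.21.69

s(#19)→57 and h(#8)→35: differences scale by 2, so n = 2·pos + 19. With a=1..z=26, the number is 2·pos + 19.
Applying it to day: d=4→27, a=1→21, y=25→69.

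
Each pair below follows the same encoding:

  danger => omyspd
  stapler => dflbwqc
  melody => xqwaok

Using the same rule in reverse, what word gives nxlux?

claim

The shifts repeat in a cycle of length 2: positions 0,1,… shift by +11, +12, then the pattern repeats.
Reversing it on nxlux: n−11=c, x−12=l, l−11=a, u−12=i, x−11=m.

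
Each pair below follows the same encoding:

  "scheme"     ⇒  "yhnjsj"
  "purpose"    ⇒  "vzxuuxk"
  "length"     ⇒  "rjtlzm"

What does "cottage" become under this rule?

itzyglk

Shifts by position in scheme: pos 0: s→y (+6), pos 1: c→h (+5), pos 2: h→n (+6), pos 3: e→j (+5) — repeating every 2. It's a Vigenère-style cipher with numeric key [6,5]: position i shifts by key[i mod 2].
On cottage: c+6=i, o+5=t, t+6=z, t+5=y, a+6=g, g+5=l, e+6=k.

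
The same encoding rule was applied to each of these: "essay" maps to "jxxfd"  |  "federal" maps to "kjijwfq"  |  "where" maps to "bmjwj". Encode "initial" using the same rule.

nsnynfq

Compare letters: e→j is +5, s→x is +5, s→x is +5 — a constant shift. Each letter is shifted forward by 5 in the alphabet (a Caesar shift of +5).
For initial: i+5=n, n+5=s, i+5=n, t+5=y, i+5=n, a+5=f, l+5=q.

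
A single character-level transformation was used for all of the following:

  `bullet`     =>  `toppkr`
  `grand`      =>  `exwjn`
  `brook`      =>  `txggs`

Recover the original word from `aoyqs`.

b(1)→t(19) and u(20)→o(14) fit y≡23x+22 (mod 26); the inverse of 23 mod 26 is 17. Each letter's alphabet position (a=0..z=25) is mapped through 23·x+22 mod 26 — an affine cipher.
Decoding aoyqs: a(0)→17·(0−22)≡16=q; o(14)→17·(14−22)≡20=u; y(24)→17·(24−22)≡8=i; q(16)→17·(16−22)≡2=c; s(18)→17·(18−22)≡10=k (all mod 26).

quick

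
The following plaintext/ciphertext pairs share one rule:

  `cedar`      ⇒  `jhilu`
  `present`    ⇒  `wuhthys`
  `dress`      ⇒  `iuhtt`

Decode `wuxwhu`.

c(2)→j(9) and e(4)→h(7) fit y≡25x+11 (mod 26); the inverse of 25 mod 26 is 25. Treating letters as 0–25, the rule is x ↦ 25x + 11 (mod 26).
Decoding wuxwhu: w(22)→25·(22−11)≡15=p; u(20)→25·(20−11)≡17=r; x(23)→25·(23−11)≡14=o; w(22)→25·(22−11)≡15=p; h(7)→25·(7−11)≡4=e; u(20)→25·(20−11)≡17=r (all mod 26).

proper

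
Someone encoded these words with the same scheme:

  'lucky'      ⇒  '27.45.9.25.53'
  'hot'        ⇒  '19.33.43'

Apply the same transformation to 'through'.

l(#12)→27 and u(#21)→45: differences scale by 2, so n = 2·pos + 3. The formula is n = 2×(alphabet index, a=1) + 3.
For through: t=20→43, h=8→19, r=18→39, o=15→33, u=21→45, g=7→17, h=8→19.

43.19.39.33.45.17.19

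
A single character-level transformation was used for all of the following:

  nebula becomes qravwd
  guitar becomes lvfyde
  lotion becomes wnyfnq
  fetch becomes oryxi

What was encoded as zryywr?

kettle

n(13)→q(16) and e(4)→r(17) fit y≡23x+3 (mod 26); the inverse of 23 mod 26 is 17. Each letter's alphabet position (a=0..z=25) is mapped through 23·x+3 mod 26 — an affine cipher.
Undoing it on zryywr: z(25)→17·(25−3)≡10=k; r(17)→17·(17−3)≡4=e; y(24)→17·(24−3)≡19=t; y(24)→17·(24−3)≡19=t; w(22)→17·(22−3)≡11=l; r(17)→17·(17−3)≡4=e (all mod 26).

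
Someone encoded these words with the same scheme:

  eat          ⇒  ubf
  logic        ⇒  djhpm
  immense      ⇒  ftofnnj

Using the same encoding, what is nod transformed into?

epo

The output letters match the input read backwards, each shifted +1: eat reversed is tae. Read the word backwards and shift each letter +1.
On nod: reverse → don; then shift: d+1=e, o+1=p, n+1=o.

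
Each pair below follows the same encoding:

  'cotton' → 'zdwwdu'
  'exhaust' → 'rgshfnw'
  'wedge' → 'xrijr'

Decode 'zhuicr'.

This is an affine cipher: with a=0,…,z=25, each position x becomes (9x+7) mod 26.
Undoing it on zhuicr: z(25)→3·(25−7)≡2=c; h(7)→3·(7−7)≡0=a; u(20)→3·(20−7)≡13=n; i(8)→3·(8−7)≡3=d; c(2)→3·(2−7)≡11=l; r(17)→3·(17−7)≡4=e (all mod 26).

candle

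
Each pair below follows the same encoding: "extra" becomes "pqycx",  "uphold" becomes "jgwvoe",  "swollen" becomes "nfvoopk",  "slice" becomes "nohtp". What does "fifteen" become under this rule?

e(4)→p(15) and x(23)→q(16) fit y≡11x+23 (mod 26); the inverse of 11 mod 26 is 19. Treating letters as 0–25, the rule is x ↦ 11x + 23 (mod 26).
Applying it to fifteen: f(5)→11·5+23≡0=a; i(8)→11·8+23≡7=h; f(5)→11·5+23≡0=a; t(19)→11·19+23≡24=y; e(4)→11·4+23≡15=p; e(4)→11·4+23≡15=p; n(13)→11·13+23≡10=k (all mod 26).

ahayppk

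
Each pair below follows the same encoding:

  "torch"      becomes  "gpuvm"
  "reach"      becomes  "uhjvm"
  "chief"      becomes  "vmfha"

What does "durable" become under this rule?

ozujckh

t(19)→g(6) and o(14)→p(15) fit y≡19x+9 (mod 26); the inverse of 19 mod 26 is 11. Each letter's alphabet position (a=0..z=25) is mapped through 19·x+9 mod 26 — an affine cipher.
For durable: d(3)→19·3+9≡14=o; u(20)→19·20+9≡25=z; r(17)→19·17+9≡20=u; a(0)→19·0+9≡9=j; b(1)→19·1+9≡2=c; l(11)→19·11+9≡10=k; e(4)→19·4+9≡7=h (all mod 26).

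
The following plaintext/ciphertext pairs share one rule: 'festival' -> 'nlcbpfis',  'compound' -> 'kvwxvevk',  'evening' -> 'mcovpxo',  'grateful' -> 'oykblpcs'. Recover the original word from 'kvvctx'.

Shifts by position in festival: pos 0: f→n (+8), pos 1: e→l (+7), pos 2: s→c (+10), pos 3: t→b (+8), pos 4: i→p (+7), pos 5: v→f (+10) — repeating every 3. It's a Vigenère-style cipher with numeric key [8,7,10]: position i shifts by key[i mod 3].
Undoing it on kvvctx: k−8=c, v−7=o, v−10=l, c−8=u, t−7=m, x−10=n.

column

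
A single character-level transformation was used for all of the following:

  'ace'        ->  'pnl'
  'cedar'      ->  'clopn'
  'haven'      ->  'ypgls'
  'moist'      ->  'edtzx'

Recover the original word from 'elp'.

The output letters match the input read backwards, each shifted +11: ace reversed is eca. The word is reversed, then every letter is shifted forward by 11.
Undoing it on elp: shift back: e−11=t, l−11=a, p−11=e → tae; then reverse → eat.

eat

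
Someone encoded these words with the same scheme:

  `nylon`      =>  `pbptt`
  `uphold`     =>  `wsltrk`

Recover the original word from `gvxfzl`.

In nylon: n→p is +2, y→b is +3, l→p is +4, o→t is +5 — the shift increases by 1 each position. Letter i (0-indexed) is shifted by i+2, so successive shifts are 2, 3, 4, ….
Undoing it on gvxfzl: g−2=e, v−3=s, x−4=t, f−5=a, z−6=t, l−7=e.

estate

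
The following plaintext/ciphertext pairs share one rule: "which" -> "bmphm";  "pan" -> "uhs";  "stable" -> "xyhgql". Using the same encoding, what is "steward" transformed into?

xylbhwi

The shift depends on letter class: consonant w→b is +5, but vowel i→p is +7. Two shifts are in play — +7 for a/e/i/o/u, +5 for every other letter.
For steward: s(cons)+5=x, t(cons)+5=y, e(vowel)+7=l, w(cons)+5=b, a(vowel)+7=h, r(cons)+5=w, d(cons)+5=i.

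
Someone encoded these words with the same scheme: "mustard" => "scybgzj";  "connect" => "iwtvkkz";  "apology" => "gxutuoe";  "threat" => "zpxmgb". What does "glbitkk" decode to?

advance

Shifts by position in mustard: pos 0: m→s (+6), pos 1: u→c (+8), pos 2: s→y (+6), pos 3: t→b (+8) — repeating every 2. The shifts repeat in a cycle of length 2: positions 0,1,… shift by +6, +8, then the pattern repeats.
Decoding glbitkk: g−6=a, l−8=d, b−6=v, i−8=a, t−6=n, k−8=c, k−6=e.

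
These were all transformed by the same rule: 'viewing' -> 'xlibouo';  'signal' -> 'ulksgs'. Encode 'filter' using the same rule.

hlpyky

Letter i (0-indexed) is shifted by i+2, so successive shifts are 2, 3, 4, ….
On filter: f+2=h, i+3=l, l+4=p, t+5=y, e+6=k, r+7=y.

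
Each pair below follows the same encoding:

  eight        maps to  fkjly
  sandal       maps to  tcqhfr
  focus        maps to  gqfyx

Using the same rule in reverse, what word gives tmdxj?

skate

In eight: e→f is +1, i→k is +2, g→j is +3, h→l is +4 — the shift increases by 1 each position. Each letter shifts forward by (position + 1), i.e. 1, 2, 3, … — the shift grows by one for each successive letter.
Reversing it on tmdxj: t−1=s, m−2=k, d−3=a, x−4=t, j−5=e.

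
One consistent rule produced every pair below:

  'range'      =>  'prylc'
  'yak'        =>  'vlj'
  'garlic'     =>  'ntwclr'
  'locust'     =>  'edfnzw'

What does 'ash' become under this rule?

The output letters match the input read backwards, each shifted +11: range reversed is egnar. The word is reversed, then every letter is shifted forward by 11.
For ash: reverse → hsa; then shift: h+11=s, s+11=d, a+11=l.

sdl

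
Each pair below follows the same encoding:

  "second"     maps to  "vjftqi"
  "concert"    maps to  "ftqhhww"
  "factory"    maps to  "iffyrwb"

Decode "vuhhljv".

species

Shifts by position in second: pos 0: s→v (+3), pos 1: e→j (+5), pos 2: c→f (+3), pos 3: o→t (+5) — repeating every 2. It's a Vigenère-style cipher with numeric key [3,5]: position i shifts by key[i mod 2].
Reversing it on vuhhljv: v−3=s, u−5=p, h−3=e, h−5=c, l−3=i, j−5=e, v−3=s.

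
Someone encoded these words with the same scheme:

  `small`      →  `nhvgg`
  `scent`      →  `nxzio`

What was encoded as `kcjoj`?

photo

Compare letters: s→n is +21, m→h is +21, a→v is +21 — a constant shift. Each letter is shifted forward by 21 in the alphabet (a Caesar shift of +21).
Decoding kcjoj: k−21=p, c−21=h, j−21=o, o−21=t, j−21=o.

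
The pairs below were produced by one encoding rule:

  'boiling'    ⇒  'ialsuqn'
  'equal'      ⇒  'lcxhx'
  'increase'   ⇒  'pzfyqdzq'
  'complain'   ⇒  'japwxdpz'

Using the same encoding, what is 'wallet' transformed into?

Shifts by position in boiling: pos 0: b→i (+7), pos 1: o→a (+12), pos 2: i→l (+3), pos 3: l→s (+7), pos 4: i→u (+12), pos 5: n→q (+3) — repeating every 3. It's a Vigenère-style cipher with numeric key [7,12,3]: position i shifts by key[i mod 3].
Applying it to wallet: w+7=d, a+12=m, l+3=o, l+7=s, e+12=q, t+3=w.

dmosqw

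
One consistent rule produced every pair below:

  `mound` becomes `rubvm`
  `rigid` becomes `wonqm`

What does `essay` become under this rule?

In mound: m→r is +5, o→u is +6, u→b is +7, n→v is +8 — the shift increases by 1 each position. Each letter shifts forward by (position + 5), i.e. 5, 6, 7, … — the shift grows by one for each successive letter.
For essay: e+5=j, s+6=y, s+7=z, a+8=i, y+9=h.

jyzih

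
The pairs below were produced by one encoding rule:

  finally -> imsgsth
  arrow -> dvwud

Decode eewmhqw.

bargain

In finally: f→i is +3, i→m is +4, n→s is +5, a→g is +6 — the shift increases by 1 each position. Letter i (0-indexed) is shifted by i+3, so successive shifts are 3, 4, 5, ….
Reversing it on eewmhqw: e−3=b, e−4=a, w−5=r, m−6=g, h−7=a, q−8=i, w−9=n.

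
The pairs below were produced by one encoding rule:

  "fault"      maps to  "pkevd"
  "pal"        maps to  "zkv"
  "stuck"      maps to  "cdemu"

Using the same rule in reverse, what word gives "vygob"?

Compare letters: f→p is +10, a→k is +10, u→e is +10 — a constant shift. This is a Caesar cipher with shift 10.
Reversing it on vygob: v−10=l, y−10=o, g−10=w, o−10=e, b−10=r.

lower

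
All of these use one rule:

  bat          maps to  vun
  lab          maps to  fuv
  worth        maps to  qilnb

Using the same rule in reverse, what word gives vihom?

bonus

Compare letters: b→v is +20, a→u is +20, t→n is +20 — a constant shift. Every letter moves 20 places later in the alphabet, wrapping around z→a.
Reversing it on vihom: v−20=b, i−20=o, h−20=n, o−20=u, m−20=s.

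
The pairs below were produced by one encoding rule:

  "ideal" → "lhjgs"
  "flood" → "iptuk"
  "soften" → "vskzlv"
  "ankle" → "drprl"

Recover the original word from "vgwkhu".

Each letter shifts forward by (position + 3), i.e. 3, 4, 5, … — the shift grows by one for each successive letter.
Decoding vgwkhu: v−3=s, g−4=c, w−5=r, k−6=e, h−7=a, u−8=m.

scream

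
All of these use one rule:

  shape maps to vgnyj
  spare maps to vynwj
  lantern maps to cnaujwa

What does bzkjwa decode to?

modern

s(18)→v(21) and h(7)→g(6) fit y≡25x+13 (mod 26); the inverse of 25 mod 26 is 25. This is an affine cipher: with a=0,…,z=25, each position x becomes (25x+13) mod 26.
Reversing it on bzkjwa: b(1)→25·(1−13)≡12=m; z(25)→25·(25−13)≡14=o; k(10)→25·(10−13)≡3=d; j(9)→25·(9−13)≡4=e; w(22)→25·(22−13)≡17=r; a(0)→25·(0−13)≡13=n (all mod 26).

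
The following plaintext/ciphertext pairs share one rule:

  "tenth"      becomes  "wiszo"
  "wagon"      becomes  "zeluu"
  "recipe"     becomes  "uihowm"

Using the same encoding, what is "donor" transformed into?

In tenth: t→w is +3, e→i is +4, n→s is +5, t→z is +6 — the shift increases by 1 each position. Letter i (0-indexed) is shifted by i+3, so successive shifts are 3, 4, 5, ….
On donor: d+3=g, o+4=s, n+5=s, o+6=u, r+7=y.

gssuy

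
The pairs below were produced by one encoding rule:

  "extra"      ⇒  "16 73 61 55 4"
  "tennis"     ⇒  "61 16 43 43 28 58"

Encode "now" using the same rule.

43 46 70

e(#5)→16 and x(#24)→73: differences scale by 3, so n = 3·pos + 1. Each letter becomes 3×(its alphabet position, a=1..z=26) + 1.
On now: n=14→43, o=15→46, w=23→70.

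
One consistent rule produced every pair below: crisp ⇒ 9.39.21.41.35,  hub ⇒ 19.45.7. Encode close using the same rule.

c(#3)→9 and r(#18)→39: differences scale by 2, so n = 2·pos + 3. With a=1..z=26, the number is 2·pos + 3.
Applying it to close: c=3→9, l=12→27, o=15→33, s=19→41, e=5→13.

9.27.33.41.13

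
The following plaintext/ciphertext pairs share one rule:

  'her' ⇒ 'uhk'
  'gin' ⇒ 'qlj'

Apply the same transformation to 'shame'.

The output letters match the input read backwards, each shifted +3: her reversed is reh. The word is reversed, then every letter is shifted forward by 3.
For shame: reverse → emahs; then shift: e+3=h, m+3=p, a+3=d, h+3=k, s+3=v.

hpdkv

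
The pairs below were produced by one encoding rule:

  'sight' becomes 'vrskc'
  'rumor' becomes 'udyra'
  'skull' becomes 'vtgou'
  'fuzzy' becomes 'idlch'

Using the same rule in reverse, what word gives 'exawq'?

Shifts by position in sight: pos 0: s→v (+3), pos 1: i→r (+9), pos 2: g→s (+12), pos 3: h→k (+3), pos 4: t→c (+9) — repeating every 3. It's a Vigenère-style cipher with numeric key [3,9,12]: position i shifts by key[i mod 3].
Decoding exawq: e−3=b, x−9=o, a−12=o, w−3=t, q−9=h.

booth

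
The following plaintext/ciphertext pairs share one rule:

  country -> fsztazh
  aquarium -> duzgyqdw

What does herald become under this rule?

kiwgsl

Each letter shifts forward by (position + 3), i.e. 3, 4, 5, … — the shift grows by one for each successive letter.
Applying it to herald: h+3=k, e+4=i, r+5=w, a+6=g, l+7=s, d+8=l.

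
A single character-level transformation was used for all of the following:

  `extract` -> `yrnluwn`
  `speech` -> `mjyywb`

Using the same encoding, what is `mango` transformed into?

Each letter is shifted forward by 20 in the alphabet (a Caesar shift of +20).
Applying it to mango: m+20=g, a+20=u, n+20=h, g+20=a, o+20=i.

guhai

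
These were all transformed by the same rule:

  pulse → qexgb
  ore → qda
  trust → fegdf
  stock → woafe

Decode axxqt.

hello

The output letters match the input read backwards, each shifted +12: pulse reversed is eslup. The word is reversed, then every letter is shifted forward by 12.
Undoing it on axxqt: shift back: a−12=o, x−12=l, x−12=l, q−12=e, t−12=h → olleh; then reverse → hello.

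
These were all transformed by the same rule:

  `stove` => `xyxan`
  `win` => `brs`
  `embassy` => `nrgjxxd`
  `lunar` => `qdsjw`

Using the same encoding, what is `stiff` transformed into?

Vowels shift forward by 9 and consonants shift forward by 5.
For stiff: s(cons)+5=x, t(cons)+5=y, i(vowel)+9=r, f(cons)+5=k, f(cons)+5=k.

xyrkk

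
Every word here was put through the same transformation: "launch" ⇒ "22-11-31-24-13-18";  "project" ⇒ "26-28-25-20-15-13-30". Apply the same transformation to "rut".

l is letter #12 and maps to 22: an offset of 10. Letters become their 1-based position plus 10 (so a→11, b→12, …).
On rut: r=18→28, u=21→31, t=20→30.

28-31-30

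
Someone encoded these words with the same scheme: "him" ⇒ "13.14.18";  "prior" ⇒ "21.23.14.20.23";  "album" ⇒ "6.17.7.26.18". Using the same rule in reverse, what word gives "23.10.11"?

h is letter #8 and maps to 13: an offset of 5. Each letter is replaced by its alphabet position (a=1..z=26) + 5.
Decoding 23.10.11: 23→(23−5)÷1=18=r, 10→(10−5)÷1=5=e, 11→(11−5)÷1=6=f.

ref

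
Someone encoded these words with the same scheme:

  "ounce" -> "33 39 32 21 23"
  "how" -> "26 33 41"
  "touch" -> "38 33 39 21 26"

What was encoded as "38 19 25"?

tag

o is letter #15 and maps to 33: an offset of 18. Each letter is replaced by its alphabet position (a=1..z=26) + 18.
Undoing it on 38 19 25: 38→(38−18)÷1=20=t, 19→(19−18)÷1=1=a, 25→(25−18)÷1=7=g.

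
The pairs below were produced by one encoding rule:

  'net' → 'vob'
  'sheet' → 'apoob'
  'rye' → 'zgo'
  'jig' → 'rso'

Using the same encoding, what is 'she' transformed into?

The shift depends on letter class: consonant n→v is +8, but vowel e→o is +10. Vowels shift forward by 10 and consonants shift forward by 8.
On she: s(cons)+8=a, h(cons)+8=p, e(vowel)+10=o.

apo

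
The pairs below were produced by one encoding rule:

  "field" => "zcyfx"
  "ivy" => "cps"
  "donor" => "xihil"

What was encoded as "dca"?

jig

Compare letters: f→z is +20, i→c is +20, e→y is +20 — a constant shift. Each letter is shifted forward by 20 in the alphabet (a Caesar shift of +20).
Reversing it on dca: d−20=j, c−20=i, a−20=g.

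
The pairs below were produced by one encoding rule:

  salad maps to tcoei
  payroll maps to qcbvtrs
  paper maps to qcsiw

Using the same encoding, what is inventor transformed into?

jpyiszvz

In salad: s→t is +1, a→c is +2, l→o is +3, a→e is +4 — the shift increases by 1 each position. Each letter shifts forward by (position + 1), i.e. 1, 2, 3, … — the shift grows by one for each successive letter.
On inventor: i+1=j, n+2=p, v+3=y, e+4=i, n+5=s, t+6=z, o+7=v, r+8=z.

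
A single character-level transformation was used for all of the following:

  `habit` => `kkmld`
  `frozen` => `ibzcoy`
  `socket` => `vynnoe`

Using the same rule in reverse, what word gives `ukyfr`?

It's a Vigenère-style cipher with numeric key [3,10,11]: position i shifts by key[i mod 3].
Undoing it on ukyfr: u−3=r, k−10=a, y−11=n, f−3=c, r−10=h.

ranch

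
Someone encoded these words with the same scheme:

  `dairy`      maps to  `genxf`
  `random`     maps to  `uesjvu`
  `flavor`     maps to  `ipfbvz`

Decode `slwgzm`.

In dairy: d→g is +3, a→e is +4, i→n is +5, r→x is +6 — the shift increases by 1 each position. Letter i (0-indexed) is shifted by i+3, so successive shifts are 3, 4, 5, ….
Decoding slwgzm: s−3=p, l−4=h, w−5=r, g−6=a, z−7=s, m−8=e.

phrase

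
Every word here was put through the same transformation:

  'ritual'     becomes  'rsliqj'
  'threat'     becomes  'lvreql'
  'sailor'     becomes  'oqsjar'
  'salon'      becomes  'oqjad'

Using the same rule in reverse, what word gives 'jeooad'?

lesson

r(17)→r(17) and i(8)→s(18) fit y≡23x+16 (mod 26); the inverse of 23 mod 26 is 17. This is an affine cipher: with a=0,…,z=25, each position x becomes (23x+16) mod 26.
Decoding jeooad: j(9)→17·(9−16)≡11=l; e(4)→17·(4−16)≡4=e; o(14)→17·(14−16)≡18=s; o(14)→17·(14−16)≡18=s; a(0)→17·(0−16)≡14=o; d(3)→17·(3−16)≡13=n (all mod 26).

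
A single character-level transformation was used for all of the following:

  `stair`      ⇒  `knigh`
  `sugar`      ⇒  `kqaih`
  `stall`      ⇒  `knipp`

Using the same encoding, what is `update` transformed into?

qbrinu

This is an affine cipher: with a=0,…,z=25, each position x becomes (3x+8) mod 26.
On update: u(20)→3·20+8≡16=q; p(15)→3·15+8≡1=b; d(3)→3·3+8≡17=r; a(0)→3·0+8≡8=i; t(19)→3·19+8≡13=n; e(4)→3·4+8≡20=u (all mod 26).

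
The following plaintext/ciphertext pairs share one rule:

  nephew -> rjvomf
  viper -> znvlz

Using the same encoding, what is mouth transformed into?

In nephew: n→r is +4, e→j is +5, p→v is +6, h→o is +7 — the shift increases by 1 each position. Letter i (0-indexed) is shifted by i+4, so successive shifts are 4, 5, 6, ….
For mouth: m+4=q, o+5=t, u+6=a, t+7=a, h+8=p.

qtaap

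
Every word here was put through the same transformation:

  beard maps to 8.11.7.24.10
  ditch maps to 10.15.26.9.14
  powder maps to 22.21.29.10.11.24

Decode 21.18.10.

b is letter #2 and maps to 8: an offset of 6. Each letter is replaced by its alphabet position (a=1..z=26) + 6.
Reversing it on 21.18.10: 21→(21−6)÷1=15=o, 18→(18−6)÷1=12=l, 10→(10−6)÷1=4=d.

old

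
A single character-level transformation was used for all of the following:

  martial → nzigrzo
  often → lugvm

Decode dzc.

Each pair mirrors across the alphabet (m↔n, a↔z, r↔i): positions sum to 25. Letters are reflected about the middle of the alphabet (position → 25−position): Atbash.
Reversing it on dzc: d↔w, z↔a, c↔x.

wax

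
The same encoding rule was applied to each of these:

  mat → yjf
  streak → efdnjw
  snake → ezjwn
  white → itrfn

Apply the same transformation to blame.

nxjyn

The shift depends on letter class: consonant m→y is +12, but vowel a→j is +9. Vowels shift forward by 9 and consonants shift forward by 12.
For blame: b(cons)+12=n, l(cons)+12=x, a(vowel)+9=j, m(cons)+12=y, e(vowel)+9=n.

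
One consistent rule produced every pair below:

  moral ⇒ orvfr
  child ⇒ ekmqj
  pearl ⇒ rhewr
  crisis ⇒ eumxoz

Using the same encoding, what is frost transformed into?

husxz

The shift increases by 1 at each position, starting from +2: 2, 3, 4, ….
For frost: f+2=h, r+3=u, o+4=s, s+5=x, t+6=z.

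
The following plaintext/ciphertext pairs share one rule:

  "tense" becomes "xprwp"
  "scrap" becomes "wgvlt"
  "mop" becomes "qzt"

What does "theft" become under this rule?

xlpjx

The rule splits by letter class: vowels +11, consonants +4.
Applying it to theft: t(cons)+4=x, h(cons)+4=l, e(vowel)+11=p, f(cons)+4=j, t(cons)+4=x.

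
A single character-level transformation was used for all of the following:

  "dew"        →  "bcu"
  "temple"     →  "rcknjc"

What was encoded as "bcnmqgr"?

deposit

Compare letters: d→b is +24, e→c is +24, w→u is +24 — a constant shift. This is a Caesar cipher with shift 24.
Reversing it on bcnmqgr: b−24=d, c−24=e, n−24=p, m−24=o, q−24=s, g−24=i, r−24=t.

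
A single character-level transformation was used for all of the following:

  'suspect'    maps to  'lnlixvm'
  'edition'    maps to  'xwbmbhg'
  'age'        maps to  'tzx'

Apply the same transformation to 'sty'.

lmr

Compare letters: s→l is +19, u→n is +19, s→l is +19 — a constant shift. It's a constant shift of +19 (ROT19).
For sty: s+19=l, t+19=m, y+19=r.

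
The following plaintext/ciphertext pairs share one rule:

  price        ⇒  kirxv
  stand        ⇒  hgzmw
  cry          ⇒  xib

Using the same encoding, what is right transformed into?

Each pair mirrors across the alphabet (p↔k, r↔i, i↔r): positions sum to 25. Each letter is replaced by its mirror in the alphabet: a↔z, b↔y, c↔x, and so on (the Atbash cipher).
Applying it to right: r↔i, i↔r, g↔t, h↔s, t↔g.

irtsg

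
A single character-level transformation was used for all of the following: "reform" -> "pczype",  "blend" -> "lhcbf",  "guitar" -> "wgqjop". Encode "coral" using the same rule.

r(17)→p(15) and e(4)→c(2) fit y≡23x+14 (mod 26); the inverse of 23 mod 26 is 17. Treating letters as 0–25, the rule is x ↦ 23x + 14 (mod 26).
For coral: c(2)→23·2+14≡8=i; o(14)→23·14+14≡24=y; r(17)→23·17+14≡15=p; a(0)→23·0+14≡14=o; l(11)→23·11+14≡7=h (all mod 26).

iypoh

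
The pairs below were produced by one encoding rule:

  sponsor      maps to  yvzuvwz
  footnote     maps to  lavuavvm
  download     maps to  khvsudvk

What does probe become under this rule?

livyw

The output letters match the input read backwards, each shifted +7: sponsor reversed is rosnops. Read the word backwards and shift each letter +7.
On probe: reverse → eborp; then shift: e+7=l, b+7=i, o+7=v, r+7=y, p+7=w.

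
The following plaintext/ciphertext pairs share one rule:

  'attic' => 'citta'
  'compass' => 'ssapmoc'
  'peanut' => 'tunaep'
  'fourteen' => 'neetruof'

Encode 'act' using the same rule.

tca

The output letters match the input read backwards: attic reversed is citta. The word is simply reversed.
For act: reverse → tca.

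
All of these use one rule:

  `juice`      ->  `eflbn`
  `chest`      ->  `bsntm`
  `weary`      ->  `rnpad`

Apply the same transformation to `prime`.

oaljn

Each letter's alphabet position (a=0..z=25) is mapped through 19·x+15 mod 26 — an affine cipher.
For prime: p(15)→19·15+15≡14=o; r(17)→19·17+15≡0=a; i(8)→19·8+15≡11=l; m(12)→19·12+15≡9=j; e(4)→19·4+15≡13=n (all mod 26).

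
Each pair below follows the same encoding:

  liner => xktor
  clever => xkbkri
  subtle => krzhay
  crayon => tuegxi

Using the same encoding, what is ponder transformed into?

xkjtuv

The output letters match the input read backwards, each shifted +6: liner reversed is renil. Two steps: reverse the string, then apply a Caesar shift of +6.
Applying it to ponder: reverse → rednop; then shift: r+6=x, e+6=k, d+6=j, n+6=t, o+6=u, p+6=v.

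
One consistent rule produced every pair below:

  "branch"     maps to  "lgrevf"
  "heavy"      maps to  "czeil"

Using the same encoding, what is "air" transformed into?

vme

The output letters match the input read backwards, each shifted +4: branch reversed is hcnarb. The word is reversed, then every letter is shifted forward by 4.
On air: reverse → ria; then shift: r+4=v, i+4=m, a+4=e.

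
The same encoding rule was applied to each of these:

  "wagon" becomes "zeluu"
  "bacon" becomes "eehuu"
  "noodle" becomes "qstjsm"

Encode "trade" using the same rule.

wvfjl

In wagon: w→z is +3, a→e is +4, g→l is +5, o→u is +6 — the shift increases by 1 each position. The shift increases by 1 at each position, starting from +3: 3, 4, 5, ….
Applying it to trade: t+3=w, r+4=v, a+5=f, d+6=j, e+7=l.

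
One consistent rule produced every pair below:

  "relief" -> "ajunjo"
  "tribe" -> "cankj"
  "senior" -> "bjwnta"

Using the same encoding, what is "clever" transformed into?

lujeja

The rule splits by letter class: vowels +5, consonants +9.
For clever: c(cons)+9=l, l(cons)+9=u, e(vowel)+5=j, v(cons)+9=e, e(vowel)+5=j, r(cons)+9=a.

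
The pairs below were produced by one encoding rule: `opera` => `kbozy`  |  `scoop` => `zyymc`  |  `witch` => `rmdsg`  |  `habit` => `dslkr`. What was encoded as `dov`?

let

The output letters match the input read backwards, each shifted +10: opera reversed is arepo. Read the word backwards and shift each letter +10.
Reversing it on dov: shift back: d−10=t, o−10=e, v−10=l → tel; then reverse → let.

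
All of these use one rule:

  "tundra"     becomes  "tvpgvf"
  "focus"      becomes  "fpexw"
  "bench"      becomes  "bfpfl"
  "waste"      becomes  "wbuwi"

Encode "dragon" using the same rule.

dscjss

The shift increases by 1 at each position, starting from +0: 0, 1, 2, ….
On dragon: d+0=d, r+1=s, a+2=c, g+3=j, o+4=s, n+5=s.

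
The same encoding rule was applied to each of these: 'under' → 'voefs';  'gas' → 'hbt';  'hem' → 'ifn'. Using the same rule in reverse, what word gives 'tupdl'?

stock

Compare letters: u→v is +1, n→o is +1, d→e is +1 — a constant shift. This is a Caesar cipher with shift 1.
Reversing it on tupdl: t−1=s, u−1=t, p−1=o, d−1=c, l−1=k.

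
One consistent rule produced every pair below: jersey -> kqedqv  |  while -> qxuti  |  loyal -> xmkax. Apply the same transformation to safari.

Read the word backwards and shift each letter +12.
For safari: reverse → irafas; then shift: i+12=u, r+12=d, a+12=m, f+12=r, a+12=m, s+12=e.

udmrme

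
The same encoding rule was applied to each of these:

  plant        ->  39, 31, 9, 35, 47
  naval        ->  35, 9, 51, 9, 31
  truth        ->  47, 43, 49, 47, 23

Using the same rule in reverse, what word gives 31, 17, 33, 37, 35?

p(#16)→39 and l(#12)→31: differences scale by 2, so n = 2·pos + 7. With a=1..z=26, the number is 2·pos + 7.
Reversing it on 31, 17, 33, 37, 35: 31→(31−7)÷2=12=l, 17→(17−7)÷2=5=e, 33→(33−7)÷2=13=m, 37→(37−7)÷2=15=o, 35→(35−7)÷2=14=n.

lemon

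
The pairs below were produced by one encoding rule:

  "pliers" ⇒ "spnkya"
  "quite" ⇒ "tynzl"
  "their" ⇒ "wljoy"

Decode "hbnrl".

exile

In pliers: p→s is +3, l→p is +4, i→n is +5, e→k is +6 — the shift increases by 1 each position. Letter i (0-indexed) is shifted by i+3, so successive shifts are 3, 4, 5, ….
Reversing it on hbnrl: h−3=e, b−4=x, n−5=i, r−6=l, l−7=e.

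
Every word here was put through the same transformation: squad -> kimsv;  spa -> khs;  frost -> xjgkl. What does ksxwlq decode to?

safety

Compare letters: s→k is +18, q→i is +18, u→m is +18 — a constant shift. This is a Caesar cipher with shift 18.
Undoing it on ksxwlq: k−18=s, s−18=a, x−18=f, w−18=e, l−18=t, q−18=y.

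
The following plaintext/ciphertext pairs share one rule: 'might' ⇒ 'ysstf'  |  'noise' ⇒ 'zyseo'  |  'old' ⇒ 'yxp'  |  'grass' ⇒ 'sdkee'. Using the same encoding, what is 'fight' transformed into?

The shift depends on letter class: consonant m→y is +12, but vowel i→s is +10. Vowels shift forward by 10 and consonants shift forward by 12.
Applying it to fight: f(cons)+12=r, i(vowel)+10=s, g(cons)+12=s, h(cons)+12=t, t(cons)+12=f.

rsstf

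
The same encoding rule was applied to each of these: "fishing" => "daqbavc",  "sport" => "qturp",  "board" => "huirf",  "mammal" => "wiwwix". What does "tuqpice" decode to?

postage

f(5)→d(3) and i(8)→a(0) fit y≡25x+8 (mod 26); the inverse of 25 mod 26 is 25. This is an affine cipher: with a=0,…,z=25, each position x becomes (25x+8) mod 26.
Undoing it on tuqpice: t(19)→25·(19−8)≡15=p; u(20)→25·(20−8)≡14=o; q(16)→25·(16−8)≡18=s; p(15)→25·(15−8)≡19=t; i(8)→25·(8−8)≡0=a; c(2)→25·(2−8)≡6=g; e(4)→25·(4−8)≡4=e (all mod 26).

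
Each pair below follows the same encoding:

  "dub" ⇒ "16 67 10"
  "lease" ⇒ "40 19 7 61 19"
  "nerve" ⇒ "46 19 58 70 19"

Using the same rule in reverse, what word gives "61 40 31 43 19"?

d(#4)→16 and u(#21)→67: differences scale by 3, so n = 3·pos + 4. Each letter becomes 3×(its alphabet position, a=1..z=26) + 4.
Reversing it on 61 40 31 43 19: 61→(61−4)÷3=19=s, 40→(40−4)÷3=12=l, 31→(31−4)÷3=9=i, 43→(43−4)÷3=13=m, 19→(19−4)÷3=5=e.

slime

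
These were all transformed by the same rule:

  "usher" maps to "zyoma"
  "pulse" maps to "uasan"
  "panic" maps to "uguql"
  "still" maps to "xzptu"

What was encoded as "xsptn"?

In usher: u→z is +5, s→y is +6, h→o is +7, e→m is +8 — the shift increases by 1 each position. Letter i (0-indexed) is shifted by i+5, so successive shifts are 5, 6, 7, ….
Decoding xsptn: x−5=s, s−6=m, p−7=i, t−8=l, n−9=e.

smile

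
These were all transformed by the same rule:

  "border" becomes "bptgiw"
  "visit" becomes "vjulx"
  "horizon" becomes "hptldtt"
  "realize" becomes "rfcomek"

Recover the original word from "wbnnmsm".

walking

In border: b→b is +0, o→p is +1, r→t is +2, d→g is +3 — the shift increases by 1 each position. Letter i (0-indexed) is shifted by i+0, so successive shifts are 0, 1, 2, ….
Decoding wbnnmsm: w−0=w, b−1=a, n−2=l, n−3=k, m−4=i, s−5=n, m−6=g.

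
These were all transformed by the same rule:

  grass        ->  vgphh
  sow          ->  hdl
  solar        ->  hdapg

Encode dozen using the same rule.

Compare letters: g→v is +15, r→g is +15, a→p is +15 — a constant shift. Every letter moves 15 places later in the alphabet, wrapping around z→a.
Applying it to dozen: d+15=s, o+15=d, z+15=o, e+15=t, n+15=c.

sdotc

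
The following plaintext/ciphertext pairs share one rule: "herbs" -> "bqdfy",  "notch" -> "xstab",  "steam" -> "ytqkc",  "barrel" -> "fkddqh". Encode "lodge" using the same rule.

hsvgq

This is an affine cipher: with a=0,…,z=25, each position x becomes (21x+10) mod 26.
On lodge: l(11)→21·11+10≡7=h; o(14)→21·14+10≡18=s; d(3)→21·3+10≡21=v; g(6)→21·6+10≡6=g; e(4)→21·4+10≡16=q (all mod 26).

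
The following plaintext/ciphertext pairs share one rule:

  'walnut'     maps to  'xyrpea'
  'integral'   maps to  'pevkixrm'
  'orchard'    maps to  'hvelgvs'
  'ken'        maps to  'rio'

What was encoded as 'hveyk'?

The output letters match the input read backwards, each shifted +4: walnut reversed is tunlaw. Two steps: reverse the string, then apply a Caesar shift of +4.
Reversing it on hveyk: shift back: h−4=d, v−4=r, e−4=a, y−4=u, k−4=g → draug; then reverse → guard.

guard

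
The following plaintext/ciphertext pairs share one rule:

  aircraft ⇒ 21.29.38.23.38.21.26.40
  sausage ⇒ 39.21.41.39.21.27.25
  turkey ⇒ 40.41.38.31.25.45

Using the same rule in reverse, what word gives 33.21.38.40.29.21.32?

martial

a is letter #1 and maps to 21: an offset of 20. Letters become their 1-based position plus 20 (so a→21, b→22, …).
Decoding 33.21.38.40.29.21.32: 33→(33−20)÷1=13=m, 21→(21−20)÷1=1=a, 38→(38−20)÷1=18=r, 40→(40−20)÷1=20=t, 29→(29−20)÷1=9=i, 21→(21−20)÷1=1=a, 32→(32−20)÷1=12=l.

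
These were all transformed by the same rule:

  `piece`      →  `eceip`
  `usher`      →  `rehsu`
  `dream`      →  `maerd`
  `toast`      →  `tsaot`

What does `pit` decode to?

It's just the letters in reverse order.
Reversing it on pit: then reverse → tip.

tip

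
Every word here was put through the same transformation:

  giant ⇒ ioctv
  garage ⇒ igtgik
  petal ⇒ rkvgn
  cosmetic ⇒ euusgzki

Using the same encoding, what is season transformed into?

ukcyqt

The shifts repeat in a cycle of length 2: positions 0,1,… shift by +2, +6, then the pattern repeats.
Applying it to season: s+2=u, e+6=k, a+2=c, s+6=y, o+2=q, n+6=t.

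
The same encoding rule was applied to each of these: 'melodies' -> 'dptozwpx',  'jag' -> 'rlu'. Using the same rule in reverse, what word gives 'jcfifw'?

The output letters match the input read backwards, each shifted +11: melodies reversed is seidolem. Two steps: reverse the string, then apply a Caesar shift of +11.
Decoding jcfifw: shift back: j−11=y, c−11=r, f−11=u, i−11=x, f−11=u, w−11=l → yruxul; then reverse → luxury.

luxury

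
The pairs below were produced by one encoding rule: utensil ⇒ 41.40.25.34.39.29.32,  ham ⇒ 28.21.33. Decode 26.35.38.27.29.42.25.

The number is (letter's place in the alphabet, a=1) + 20.
Undoing it on 26.35.38.27.29.42.25: 26→(26−20)÷1=6=f, 35→(35−20)÷1=15=o, 38→(38−20)÷1=18=r, 27→(27−20)÷1=7=g, 29→(29−20)÷1=9=i, 42→(42−20)÷1=22=v, 25→(25−20)÷1=5=e.

forgive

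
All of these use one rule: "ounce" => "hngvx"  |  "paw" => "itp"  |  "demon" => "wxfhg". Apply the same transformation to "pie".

ibx

Every letter moves 19 places later in the alphabet, wrapping around z→a.
On pie: p+19=i, i+19=b, e+19=x.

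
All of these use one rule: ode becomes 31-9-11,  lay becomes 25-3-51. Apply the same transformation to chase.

7-17-3-39-11

o(#15)→31 and d(#4)→9: differences scale by 2, so n = 2·pos + 1. The formula is n = 2×(alphabet index, a=1) + 1.
Applying it to chase: c=3→7, h=8→17, a=1→3, s=19→39, e=5→11.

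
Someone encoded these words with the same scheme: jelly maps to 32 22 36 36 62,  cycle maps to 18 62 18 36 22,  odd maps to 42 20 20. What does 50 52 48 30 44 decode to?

j(#10)→32 and e(#5)→22: differences scale by 2, so n = 2·pos + 12. Each letter becomes 2×(its alphabet position, a=1..z=26) + 12.
Undoing it on 50 52 48 30 44: 50→(50−12)÷2=19=s, 52→(52−12)÷2=20=t, 48→(48−12)÷2=18=r, 30→(30−12)÷2=9=i, 44→(44−12)÷2=16=p.

strip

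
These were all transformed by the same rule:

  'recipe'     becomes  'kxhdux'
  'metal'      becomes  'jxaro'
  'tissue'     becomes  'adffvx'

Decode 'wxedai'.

r(17)→k(10) and e(4)→x(23) fit y≡21x+17 (mod 26); the inverse of 21 mod 26 is 5. This is an affine cipher: with a=0,…,z=25, each position x becomes (21x+17) mod 26.
Undoing it on wxedai: w(22)→5·(22−17)≡25=z; x(23)→5·(23−17)≡4=e; e(4)→5·(4−17)≡13=n; d(3)→5·(3−17)≡8=i; a(0)→5·(0−17)≡19=t; i(8)→5·(8−17)≡7=h (all mod 26).

zenith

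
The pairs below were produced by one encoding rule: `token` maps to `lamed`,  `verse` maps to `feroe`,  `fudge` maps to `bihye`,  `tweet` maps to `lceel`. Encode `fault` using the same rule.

bqijl

t(19)→l(11) and o(14)→a(0) fit y≡23x+16 (mod 26); the inverse of 23 mod 26 is 17. Each letter's alphabet position (a=0..z=25) is mapped through 23·x+16 mod 26 — an affine cipher.
For fault: f(5)→23·5+16≡1=b; a(0)→23·0+16≡16=q; u(20)→23·20+16≡8=i; l(11)→23·11+16≡9=j; t(19)→23·19+16≡11=l (all mod 26).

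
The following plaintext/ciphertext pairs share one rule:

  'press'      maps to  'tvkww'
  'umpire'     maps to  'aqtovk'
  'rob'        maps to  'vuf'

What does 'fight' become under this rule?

The shift depends on letter class: consonant p→t is +4, but vowel e→k is +6. The rule splits by letter class: vowels +6, consonants +4.
Applying it to fight: f(cons)+4=j, i(vowel)+6=o, g(cons)+4=k, h(cons)+4=l, t(cons)+4=x.

joklx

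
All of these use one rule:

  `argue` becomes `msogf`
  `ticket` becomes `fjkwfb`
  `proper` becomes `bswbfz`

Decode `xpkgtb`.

Shifts by position in argue: pos 0: a→m (+12), pos 1: r→s (+1), pos 2: g→o (+8), pos 3: u→g (+12), pos 4: e→f (+1) — repeating every 3. The shifts repeat in a cycle of length 3: positions 0,1,… shift by +12, +1, +8, then the pattern repeats.
Undoing it on xpkgtb: x−12=l, p−1=o, k−8=c, g−12=u, t−1=s, b−8=t.

locust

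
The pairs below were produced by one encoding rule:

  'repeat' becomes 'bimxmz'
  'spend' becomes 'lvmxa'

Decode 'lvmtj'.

blend

The output letters match the input read backwards, each shifted +8: repeat reversed is taeper. Read the word backwards and shift each letter +8.
Reversing it on lvmtj: shift back: l−8=d, v−8=n, m−8=e, t−8=l, j−8=b → dnelb; then reverse → blend.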